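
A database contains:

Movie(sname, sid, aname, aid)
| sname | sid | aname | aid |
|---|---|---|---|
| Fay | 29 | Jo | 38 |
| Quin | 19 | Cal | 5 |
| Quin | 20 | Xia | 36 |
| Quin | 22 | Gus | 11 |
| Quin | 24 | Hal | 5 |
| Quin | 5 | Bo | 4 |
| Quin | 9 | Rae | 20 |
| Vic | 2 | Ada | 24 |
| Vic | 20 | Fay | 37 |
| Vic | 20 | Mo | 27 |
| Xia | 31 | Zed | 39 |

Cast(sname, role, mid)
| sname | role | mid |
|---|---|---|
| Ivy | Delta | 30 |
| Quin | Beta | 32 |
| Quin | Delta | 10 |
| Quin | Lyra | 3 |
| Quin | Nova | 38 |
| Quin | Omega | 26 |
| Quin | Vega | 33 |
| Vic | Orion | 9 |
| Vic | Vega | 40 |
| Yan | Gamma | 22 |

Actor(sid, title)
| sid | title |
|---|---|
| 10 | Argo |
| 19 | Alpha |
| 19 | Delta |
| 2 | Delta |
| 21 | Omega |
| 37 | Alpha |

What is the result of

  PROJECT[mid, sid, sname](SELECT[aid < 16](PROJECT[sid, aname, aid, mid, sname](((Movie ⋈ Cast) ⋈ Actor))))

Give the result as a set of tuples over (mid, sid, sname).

Movie ⋈ Cast (natural join on sname): {(Quin, 19, Cal, 5, Beta, 32), (Quin, 19, Cal, 5, Delta, 10), (Quin, 19, Cal, 5, Lyra, 3), (Quin, 19, Cal, 5, Nova, 38), (Quin, 19, Cal, 5, Omega, 26), (Quin, 19, Cal, 5, Vega, 33), (Quin, 20, Xia, 36, Beta, 32), (Quin, 20, Xia, 36, Delta, 10), (Quin, 20, Xia, 36, Lyra, 3), (Quin, 20, Xia, 36, Nova, 38), (Quin, 20, Xia, 36, Omega, 26), (Quin, 20, Xia, 36, Vega, 33), (Quin, 22, Gus, 11, Beta, 32), (Quin, 22, Gus, 11, Delta, 10), (Quin, 22, Gus, 11, Lyra, 3), (Quin, 22, Gus, 11, Nova, 38), (Quin, 22, Gus, 11, Omega, 26), (Quin, 22, Gus, 11, Vega, 33), (Quin, 24, Hal, 5, Beta, 32), (Quin, 24, Hal, 5, Delta, 10), (Quin, 24, Hal, 5, Lyra, 3), (Quin, 24, Hal, 5, Nova, 38), (Quin, 24, Hal, 5, Omega, 26), (Quin, 24, Hal, 5, Vega, 33), (Quin, 5, Bo, 4, Beta, 32), (Quin, 5, Bo, 4, Delta, 10), (Quin, 5, Bo, 4, Lyra, 3), (Quin, 5, Bo, 4, Nova, 38), (Quin, 5, Bo, 4, Omega, 26), (Quin, 5, Bo, 4, Vega, 33), (Quin, 9, Rae, 20, Beta, 32), (Quin, 9, Rae, 20, Delta, 10), (Quin, 9, Rae, 20, Lyra, 3), (Quin, 9, Rae, 20, Nova, 38), (Quin, 9, Rae, 20, Omega, 26), (Quin, 9, Rae, 20, Vega, 33), (Vic, 2, Ada, 24, Orion, 9), (Vic, 2, Ada, 24, Vega, 40), (Vic, 20, Fay, 37, Orion, 9), (Vic, 20, Fay, 37, Vega, 40), (Vic, 20, Mo, 27, Orion, 9), (Vic, 20, Mo, 27, Vega, 40)}
(Movie ⋈ Cast) ⋈ Actor (natural join on sid): {(Quin, 19, Cal, 5, Beta, 32, Alpha), (Quin, 19, Cal, 5, Beta, 32, Delta), (Quin, 19, Cal, 5, Delta, 10, Alpha), (Quin, 19, Cal, 5, Delta, 10, Delta), (Quin, 19, Cal, 5, Lyra, 3, Alpha), (Quin, 19, Cal, 5, Lyra, 3, Delta), (Quin, 19, Cal, 5, Nova, 38, Alpha), (Quin, 19, Cal, 5, Nova, 38, Delta), (Quin, 19, Cal, 5, Omega, 26, Alpha), (Quin, 19, Cal, 5, Omega, 26, Delta), (Quin, 19, Cal, 5, Vega, 33, Alpha), (Quin, 19, Cal, 5, Vega, 33, Delta), (Vic, 2, Ada, 24, Orion, 9, Delta), (Vic, 2, Ada, 24, Vega, 40, Delta)}
π[sid, aname, aid, mid, sname]: project onto (sid, aname, aid, mid, sname) (6 duplicate(s) eliminated) → {(19, Cal, 5, 10, Quin), (19, Cal, 5, 26, Quin), (19, Cal, 5, 3, Quin), (19, Cal, 5, 32, Quin), (19, Cal, 5, 33, Quin), (19, Cal, 5, 38, Quin), (2, Ada, 24, 40, Vic), (2, Ada, 24, 9, Vic)}
Selection aid < 16: {(19, Cal, 5, 10, Quin), (19, Cal, 5, 26, Quin), (19, Cal, 5, 3, Quin), (19, Cal, 5, 32, Quin), (19, Cal, 5, 33, Quin), (19, Cal, 5, 38, Quin)}
π[mid, sid, sname]: project onto (mid, sid, sname) → {(10, 19, Quin), (26, 19, Quin), (3, 19, Quin), (32, 19, Quin), (33, 19, Quin), (38, 19, Quin)}

{(10, 19, Quin), (26, 19, Quin), (3, 19, Quin), (32, 19, Quin), (33, 19, Quin), (38, 19, Quin)}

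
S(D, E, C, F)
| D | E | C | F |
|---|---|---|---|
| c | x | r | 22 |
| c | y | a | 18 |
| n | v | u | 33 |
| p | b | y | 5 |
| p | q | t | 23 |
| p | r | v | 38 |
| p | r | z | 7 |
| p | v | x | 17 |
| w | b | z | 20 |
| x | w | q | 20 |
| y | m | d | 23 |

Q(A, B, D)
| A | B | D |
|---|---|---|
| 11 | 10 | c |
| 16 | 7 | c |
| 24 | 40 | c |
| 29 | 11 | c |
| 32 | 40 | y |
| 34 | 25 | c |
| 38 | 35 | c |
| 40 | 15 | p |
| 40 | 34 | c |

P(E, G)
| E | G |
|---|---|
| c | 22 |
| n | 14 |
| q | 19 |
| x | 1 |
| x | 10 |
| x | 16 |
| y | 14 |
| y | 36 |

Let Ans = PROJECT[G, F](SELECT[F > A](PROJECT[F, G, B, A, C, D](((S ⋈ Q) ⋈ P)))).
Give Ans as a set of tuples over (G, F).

Joining S and Q on D yields {(c, x, r, 22, 11, 10), (c, x, r, 22, 16, 7), (c, x, r, 22, 24, 40), (c, x, r, 22, 29, 11), (c, x, r, 22, 34, 25), (c, x, r, 22, 38, 35), (c, x, r, 22, 40, 34), (c, y, a, 18, 11, 10), (c, y, a, 18, 16, 7), (c, y, a, 18, 24, 40), (c, y, a, 18, 29, 11), (c, y, a, 18, 34, 25), (c, y, a, 18, 38, 35), (c, y, a, 18, 40, 34), (p, b, y, 5, 40, 15), (p, q, t, 23, 40, 15), (p, r, v, 38, 40, 15), (p, r, z, 7, 40, 15), (p, v, x, 17, 40, 15), (y, m, d, 23, 32, 40)}.
Joining (S ⋈ Q) and P on E yields {(c, x, r, 22, 11, 10, 1), (c, x, r, 22, 11, 10, 10), (c, x, r, 22, 11, 10, 16), (c, x, r, 22, 16, 7, 1), (c, x, r, 22, 16, 7, 10), (c, x, r, 22, 16, 7, 16), (c, x, r, 22, 24, 40, 1), (c, x, r, 22, 24, 40, 10), (c, x, r, 22, 24, 40, 16), (c, x, r, 22, 29, 11, 1), (c, x, r, 22, 29, 11, 10), (c, x, r, 22, 29, 11, 16), (c, x, r, 22, 34, 25, 1), (c, x, r, 22, 34, 25, 10), (c, x, r, 22, 34, 25, 16), (c, x, r, 22, 38, 35, 1), (c, x, r, 22, 38, 35, 10), (c, x, r, 22, 38, 35, 16), (c, x, r, 22, 40, 34, 1), (c, x, r, 22, 40, 34, 10), (c, x, r, 22, 40, 34, 16), (c, y, a, 18, 11, 10, 14), (c, y, a, 18, 11, 10, 36), (c, y, a, 18, 16, 7, 14), (c, y, a, 18, 16, 7, 36), (c, y, a, 18, 24, 40, 14), (c, y, a, 18, 24, 40, 36), (c, y, a, 18, 29, 11, 14), (c, y, a, 18, 29, 11, 36), (c, y, a, 18, 34, 25, 14), (c, y, a, 18, 34, 25, 36), (c, y, a, 18, 38, 35, 14), (c, y, a, 18, 38, 35, 36), (c, y, a, 18, 40, 34, 14), (c, y, a, 18, 40, 34, 36), (p, q, t, 23, 40, 15, 19)}.
Projecting to F, G, B, A, C, D: {(18, 14, 10, 11, a, c), (18, 14, 11, 29, a, c), (18, 14, 25, 34, a, c), (18, 14, 34, 40, a, c), (18, 14, 35, 38, a, c), (18, 14, 40, 24, a, c), (18, 14, 7, 16, a, c), (18, 36, 10, 11, a, c), (18, 36, 11, 29, a, c), (18, 36, 25, 34, a, c), (18, 36, 34, 40, a, c), (18, 36, 35, 38, a, c), (18, 36, 40, 24, a, c), (18, 36, 7, 16, a, c), (22, 1, 10, 11, r, c), (22, 1, 11, 29, r, c), (22, 1, 25, 34, r, c), (22, 1, 34, 40, r, c), (22, 1, 35, 38, r, c), (22, 1, 40, 24, r, c), (22, 1, 7, 16, r, c), (22, 10, 10, 11, r, c), (22, 10, 11, 29, r, c), (22, 10, 25, 34, r, c), (22, 10, 34, 40, r, c), (22, 10, 35, 38, r, c), (22, 10, 40, 24, r, c), (22, 10, 7, 16, r, c), (22, 16, 10, 11, r, c), (22, 16, 11, 29, r, c), (22, 16, 25, 34, r, c), (22, 16, 34, 40, r, c), (22, 16, 35, 38, r, c), (22, 16, 40, 24, r, c), (22, 16, 7, 16, r, c), (23, 19, 15, 40, t, p)}
Apply σ_{F > A}; surviving tuples: {(18, 14, 10, 11, a, c), (18, 14, 7, 16, a, c), (18, 36, 10, 11, a, c), (18, 36, 7, 16, a, c), (22, 1, 10, 11, r, c), (22, 1, 7, 16, r, c), (22, 10, 10, 11, r, c), (22, 10, 7, 16, r, c), (22, 16, 10, 11, r, c), (22, 16, 7, 16, r, c)}
Projecting to G, F (5 duplicate(s) eliminated): {(1, 22), (10, 22), (14, 18), (16, 22), (36, 18)}

{(1, 22), (10, 22), (14, 18), (16, 22), (36, 18)}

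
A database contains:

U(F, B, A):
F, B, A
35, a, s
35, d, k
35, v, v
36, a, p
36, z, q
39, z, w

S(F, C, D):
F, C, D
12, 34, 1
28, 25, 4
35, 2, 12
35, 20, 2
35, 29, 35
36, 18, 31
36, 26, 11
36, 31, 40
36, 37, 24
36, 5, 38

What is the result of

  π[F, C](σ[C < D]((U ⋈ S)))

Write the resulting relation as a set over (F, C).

{(35, 2), (35, 29), (36, 18), (36, 31), (36, 5)}

Natural join on F: {(35, a, s, 2, 12), (35, a, s, 20, 2), (35, a, s, 29, 35), (35, d, k, 2, 12), (35, d, k, 20, 2), (35, d, k, 29, 35), (35, v, v, 2, 12), (35, v, v, 20, 2), (35, v, v, 29, 35), (36, a, p, 18, 31), (36, a, p, 26, 11), (36, a, p, 31, 40), (36, a, p, 37, 24), (36, a, p, 5, 38), (36, z, q, 18, 31), (36, z, q, 26, 11), (36, z, q, 31, 40), (36, z, q, 37, 24), (36, z, q, 5, 38)}
Apply σ_{C < D}; surviving tuples: {(35, a, s, 2, 12), (35, a, s, 29, 35), (35, d, k, 2, 12), (35, d, k, 29, 35), (35, v, v, 2, 12), (35, v, v, 29, 35), (36, a, p, 18, 31), (36, a, p, 31, 40), (36, a, p, 5, 38), (36, z, q, 18, 31), (36, z, q, 31, 40), (36, z, q, 5, 38)}
π[F, C]: project onto (F, C) (7 duplicate(s) eliminated) → {(35, 2), (35, 29), (36, 18), (36, 31), (36, 5)}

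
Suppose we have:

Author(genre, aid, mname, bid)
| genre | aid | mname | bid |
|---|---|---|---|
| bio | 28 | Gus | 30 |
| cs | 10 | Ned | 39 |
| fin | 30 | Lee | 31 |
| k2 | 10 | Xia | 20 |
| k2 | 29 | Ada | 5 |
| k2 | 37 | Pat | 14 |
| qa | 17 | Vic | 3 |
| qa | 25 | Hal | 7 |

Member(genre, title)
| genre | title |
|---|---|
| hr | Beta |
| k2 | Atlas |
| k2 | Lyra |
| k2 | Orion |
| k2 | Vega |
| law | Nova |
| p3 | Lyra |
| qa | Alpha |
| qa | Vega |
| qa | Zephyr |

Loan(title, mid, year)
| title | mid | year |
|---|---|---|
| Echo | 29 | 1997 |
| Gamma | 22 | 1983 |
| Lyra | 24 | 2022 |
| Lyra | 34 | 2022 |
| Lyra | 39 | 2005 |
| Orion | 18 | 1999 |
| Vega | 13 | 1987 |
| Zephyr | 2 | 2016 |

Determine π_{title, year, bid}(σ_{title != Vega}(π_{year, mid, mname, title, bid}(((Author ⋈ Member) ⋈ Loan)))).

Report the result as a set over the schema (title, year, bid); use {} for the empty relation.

{(Lyra, 2005, 14), (Lyra, 2005, 20), (Lyra, 2005, 5), (Lyra, 2022, 14), (Lyra, 2022, 20), (Lyra, 2022, 5), (Orion, 1999, 14), (Orion, 1999, 20), (Orion, 1999, 5), (Zephyr, 2016, 3), (Zephyr, 2016, 7)}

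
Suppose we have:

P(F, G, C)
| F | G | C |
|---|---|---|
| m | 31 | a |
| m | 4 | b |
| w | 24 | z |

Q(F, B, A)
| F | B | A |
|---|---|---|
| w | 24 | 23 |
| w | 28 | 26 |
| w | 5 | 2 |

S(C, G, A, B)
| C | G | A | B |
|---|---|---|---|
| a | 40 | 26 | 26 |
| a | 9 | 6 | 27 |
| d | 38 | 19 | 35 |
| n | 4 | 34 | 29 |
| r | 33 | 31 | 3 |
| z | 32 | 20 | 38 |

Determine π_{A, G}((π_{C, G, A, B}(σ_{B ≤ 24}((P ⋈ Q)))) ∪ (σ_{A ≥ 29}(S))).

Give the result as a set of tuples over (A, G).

P ⋈ Q (natural join on F): {(w, 24, z, 24, 23), (w, 24, z, 28, 26), (w, 24, z, 5, 2)}
Apply σ_{B ≤ 24}; surviving tuples: {(w, 24, z, 24, 23), (w, 24, z, 5, 2)}
π_{C, G, A, B} gives {(z, 24, 2, 5), (z, 24, 23, 24)}.
Apply σ_{A ≥ 29}; surviving tuples: {(n, 4, 34, 29), (r, 33, 31, 3)}
Set union of the two operands is {(n, 4, 34, 29), (r, 33, 31, 3), (z, 24, 2, 5), (z, 24, 23, 24)}.
π_{A, G} gives {(2, 24), (23, 24), (31, 33), (34, 4)}.

{(2, 24), (23, 24), (31, 33), (34, 4)}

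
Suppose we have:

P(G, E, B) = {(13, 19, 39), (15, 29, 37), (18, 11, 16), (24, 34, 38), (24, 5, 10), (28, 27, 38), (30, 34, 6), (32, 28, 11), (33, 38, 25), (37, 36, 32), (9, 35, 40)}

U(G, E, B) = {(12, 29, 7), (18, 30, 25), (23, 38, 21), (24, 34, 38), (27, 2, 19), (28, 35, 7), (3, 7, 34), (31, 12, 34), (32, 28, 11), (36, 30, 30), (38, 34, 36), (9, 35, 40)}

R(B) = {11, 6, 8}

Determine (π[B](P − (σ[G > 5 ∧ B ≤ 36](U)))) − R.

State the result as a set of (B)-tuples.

{10, 16, 25, 32, 37, 38, 39, 40}

Apply σ_{G > 5 ∧ B ≤ 36}; surviving tuples: {(12, 29, 7), (18, 30, 25), (23, 38, 21), (27, 2, 19), (28, 35, 7), (31, 12, 34), (32, 28, 11), (36, 30, 30), (38, 34, 36)}
Set difference of the two operands is {(13, 19, 39), (15, 29, 37), (18, 11, 16), (24, 34, 38), (24, 5, 10), (28, 27, 38), (30, 34, 6), (33, 38, 25), (37, 36, 32), (9, 35, 40)}.
Projecting to B (1 duplicate(s) eliminated): {10, 16, 25, 32, 37, 38, 39, 40, 6}
Set difference of the two operands is {10, 16, 25, 32, 37, 38, 39, 40}.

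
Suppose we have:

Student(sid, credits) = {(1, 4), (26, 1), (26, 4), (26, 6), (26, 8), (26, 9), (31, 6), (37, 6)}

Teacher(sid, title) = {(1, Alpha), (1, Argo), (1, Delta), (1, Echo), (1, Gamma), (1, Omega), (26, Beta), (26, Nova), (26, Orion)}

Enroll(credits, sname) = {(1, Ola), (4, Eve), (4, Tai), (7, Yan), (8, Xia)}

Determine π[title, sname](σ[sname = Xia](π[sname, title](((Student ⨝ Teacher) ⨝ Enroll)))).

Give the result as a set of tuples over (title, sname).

Natural join on sid: {(1, 4, Alpha), (1, 4, Argo), (1, 4, Delta), (1, 4, Echo), (1, 4, Gamma), (1, 4, Omega), (26, 1, Beta), (26, 1, Nova), (26, 1, Orion), (26, 4, Beta), (26, 4, Nova), (26, 4, Orion), (26, 6, Beta), (26, 6, Nova), (26, 6, Orion), (26, 8, Beta), (26, 8, Nova), (26, 8, Orion), (26, 9, Beta), (26, 9, Nova), (26, 9, Orion)}
Natural join on credits: {(1, 4, Alpha, Eve), (1, 4, Alpha, Tai), (1, 4, Argo, Eve), (1, 4, Argo, Tai), (1, 4, Delta, Eve), (1, 4, Delta, Tai), (1, 4, Echo, Eve), (1, 4, Echo, Tai), (1, 4, Gamma, Eve), (1, 4, Gamma, Tai), (1, 4, Omega, Eve), (1, 4, Omega, Tai), (26, 1, Beta, Ola), (26, 1, Nova, Ola), (26, 1, Orion, Ola), (26, 4, Beta, Eve), (26, 4, Beta, Tai), (26, 4, Nova, Eve), (26, 4, Nova, Tai), (26, 4, Orion, Eve), (26, 4, Orion, Tai), (26, 8, Beta, Xia), (26, 8, Nova, Xia), (26, 8, Orion, Xia)}
π_{sname, title} gives {(Eve, Alpha), (Eve, Argo), (Eve, Beta), (Eve, Delta), (Eve, Echo), (Eve, Gamma), (Eve, Nova), (Eve, Omega), (Eve, Orion), (Ola, Beta), (Ola, Nova), (Ola, Orion), (Tai, Alpha), (Tai, Argo), (Tai, Beta), (Tai, Delta), (Tai, Echo), (Tai, Gamma), (Tai, Nova), (Tai, Omega), (Tai, Orion), (Xia, Beta), (Xia, Nova), (Xia, Orion)}.
Apply σ_{sname = Xia}; surviving tuples: {(Xia, Beta), (Xia, Nova), (Xia, Orion)}
π_{title, sname} gives {(Beta, Xia), (Nova, Xia), (Orion, Xia)}.

{(Beta, Xia), (Nova, Xia), (Orion, Xia)}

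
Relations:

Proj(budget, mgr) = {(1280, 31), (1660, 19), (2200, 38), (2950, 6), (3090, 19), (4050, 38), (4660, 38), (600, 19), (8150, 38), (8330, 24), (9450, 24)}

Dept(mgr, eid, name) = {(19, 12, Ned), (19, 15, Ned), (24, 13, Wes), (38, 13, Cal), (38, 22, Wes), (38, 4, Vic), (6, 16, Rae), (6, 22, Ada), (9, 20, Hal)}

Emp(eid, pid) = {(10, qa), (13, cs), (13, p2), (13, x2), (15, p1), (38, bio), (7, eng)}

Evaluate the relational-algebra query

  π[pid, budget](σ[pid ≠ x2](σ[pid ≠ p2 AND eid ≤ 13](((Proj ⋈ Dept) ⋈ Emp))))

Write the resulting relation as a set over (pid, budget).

{(cs, 2200), (cs, 4050), (cs, 4660), (cs, 8150), (cs, 8330), (cs, 9450)}

Natural join on mgr: {(1660, 19, 12, Ned), (1660, 19, 15, Ned), (2200, 38, 13, Cal), (2200, 38, 22, Wes), (2200, 38, 4, Vic), (2950, 6, 16, Rae), (2950, 6, 22, Ada), (3090, 19, 12, Ned), (3090, 19, 15, Ned), (4050, 38, 13, Cal), (4050, 38, 22, Wes), (4050, 38, 4, Vic), (4660, 38, 13, Cal), (4660, 38, 22, Wes), (4660, 38, 4, Vic), (600, 19, 12, Ned), (600, 19, 15, Ned), (8150, 38, 13, Cal), (8150, 38, 22, Wes), (8150, 38, 4, Vic), (8330, 24, 13, Wes), (9450, 24, 13, Wes)}
Natural join on eid: {(1660, 19, 15, Ned, p1), (2200, 38, 13, Cal, cs), (2200, 38, 13, Cal, p2), (2200, 38, 13, Cal, x2), (3090, 19, 15, Ned, p1), (4050, 38, 13, Cal, cs), (4050, 38, 13, Cal, p2), (4050, 38, 13, Cal, x2), (4660, 38, 13, Cal, cs), (4660, 38, 13, Cal, p2), (4660, 38, 13, Cal, x2), (600, 19, 15, Ned, p1), (8150, 38, 13, Cal, cs), (8150, 38, 13, Cal, p2), (8150, 38, 13, Cal, x2), (8330, 24, 13, Wes, cs), (8330, 24, 13, Wes, p2), (8330, 24, 13, Wes, x2), (9450, 24, 13, Wes, cs), (9450, 24, 13, Wes, p2), (9450, 24, 13, Wes, x2)}
Apply σ_{pid ≠ p2 AND eid ≤ 13}; surviving tuples: {(2200, 38, 13, Cal, cs), (2200, 38, 13, Cal, x2), (4050, 38, 13, Cal, cs), (4050, 38, 13, Cal, x2), (4660, 38, 13, Cal, cs), (4660, 38, 13, Cal, x2), (8150, 38, 13, Cal, cs), (8150, 38, 13, Cal, x2), (8330, 24, 13, Wes, cs), (8330, 24, 13, Wes, x2), (9450, 24, 13, Wes, cs), (9450, 24, 13, Wes, x2)}
Apply σ_{pid ≠ x2}; surviving tuples: {(2200, 38, 13, Cal, cs), (4050, 38, 13, Cal, cs), (4660, 38, 13, Cal, cs), (8150, 38, 13, Cal, cs), (8330, 24, 13, Wes, cs), (9450, 24, 13, Wes, cs)}
π_{pid, budget} gives {(cs, 2200), (cs, 4050), (cs, 4660), (cs, 8150), (cs, 8330), (cs, 9450)}.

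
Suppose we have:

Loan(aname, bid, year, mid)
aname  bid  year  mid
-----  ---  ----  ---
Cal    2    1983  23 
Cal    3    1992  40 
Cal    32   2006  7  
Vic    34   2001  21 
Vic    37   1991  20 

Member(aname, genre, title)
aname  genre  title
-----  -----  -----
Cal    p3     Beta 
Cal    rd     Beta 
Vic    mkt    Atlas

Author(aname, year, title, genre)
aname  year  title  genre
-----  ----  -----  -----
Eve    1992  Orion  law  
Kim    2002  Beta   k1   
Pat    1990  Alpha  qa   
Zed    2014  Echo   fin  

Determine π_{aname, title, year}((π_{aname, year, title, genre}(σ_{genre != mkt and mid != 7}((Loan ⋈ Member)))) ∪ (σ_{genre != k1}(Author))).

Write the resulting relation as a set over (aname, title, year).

Joining Loan and Member on aname yields {(Cal, 2, 1983, 23, p3, Beta), (Cal, 2, 1983, 23, rd, Beta), (Cal, 3, 1992, 40, p3, Beta), (Cal, 3, 1992, 40, rd, Beta), (Cal, 32, 2006, 7, p3, Beta), (Cal, 32, 2006, 7, rd, Beta), (Vic, 34, 2001, 21, mkt, Atlas), (Vic, 37, 1991, 20, mkt, Atlas)}.
σ[genre != mkt and mid != 7]: keep tuples satisfying genre != mkt and mid != 7 → {(Cal, 2, 1983, 23, p3, Beta), (Cal, 2, 1983, 23, rd, Beta), (Cal, 3, 1992, 40, p3, Beta), (Cal, 3, 1992, 40, rd, Beta)}
π[aname, year, title, genre]: project onto (aname, year, title, genre) → {(Cal, 1983, Beta, p3), (Cal, 1983, Beta, rd), (Cal, 1992, Beta, p3), (Cal, 1992, Beta, rd)}
σ[genre != k1]: keep tuples satisfying genre != k1 → {(Eve, 1992, Orion, law), (Pat, 1990, Alpha, qa), (Zed, 2014, Echo, fin)}
Taking the union: {(Cal, 1983, Beta, p3), (Cal, 1983, Beta, rd), (Cal, 1992, Beta, p3), (Cal, 1992, Beta, rd), (Eve, 1992, Orion, law), (Pat, 1990, Alpha, qa), (Zed, 2014, Echo, fin)}
π[aname, title, year]: project onto (aname, title, year) (2 duplicate(s) eliminated) → {(Cal, Beta, 1983), (Cal, Beta, 1992), (Eve, Orion, 1992), (Pat, Alpha, 1990), (Zed, Echo, 2014)}

{(Cal, Beta, 1983), (Cal, Beta, 1992), (Eve, Orion, 1992), (Pat, Alpha, 1990), (Zed, Echo, 2014)}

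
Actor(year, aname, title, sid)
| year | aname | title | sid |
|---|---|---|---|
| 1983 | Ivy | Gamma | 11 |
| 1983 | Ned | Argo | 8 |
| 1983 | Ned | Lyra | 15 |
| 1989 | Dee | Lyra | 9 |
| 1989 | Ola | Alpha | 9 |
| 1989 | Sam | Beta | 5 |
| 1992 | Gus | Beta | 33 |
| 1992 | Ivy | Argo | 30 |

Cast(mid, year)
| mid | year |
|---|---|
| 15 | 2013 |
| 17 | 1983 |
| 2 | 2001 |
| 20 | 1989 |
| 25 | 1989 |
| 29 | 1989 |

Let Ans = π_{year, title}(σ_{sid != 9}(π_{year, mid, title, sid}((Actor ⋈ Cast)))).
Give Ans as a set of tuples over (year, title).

Joining Actor and Cast on year yields {(1983, Ivy, Gamma, 11, 17), (1983, Ned, Argo, 8, 17), (1983, Ned, Lyra, 15, 17), (1989, Dee, Lyra, 9, 20), (1989, Dee, Lyra, 9, 25), (1989, Dee, Lyra, 9, 29), (1989, Ola, Alpha, 9, 20), (1989, Ola, Alpha, 9, 25), (1989, Ola, Alpha, 9, 29), (1989, Sam, Beta, 5, 20), (1989, Sam, Beta, 5, 25), (1989, Sam, Beta, 5, 29)}.
π[year, mid, title, sid]: project onto (year, mid, title, sid) → {(1983, 17, Argo, 8), (1983, 17, Gamma, 11), (1983, 17, Lyra, 15), (1989, 20, Alpha, 9), (1989, 20, Beta, 5), (1989, 20, Lyra, 9), (1989, 25, Alpha, 9), (1989, 25, Beta, 5), (1989, 25, Lyra, 9), (1989, 29, Alpha, 9), (1989, 29, Beta, 5), (1989, 29, Lyra, 9)}
Apply σ_{sid != 9}; surviving tuples: {(1983, 17, Argo, 8), (1983, 17, Gamma, 11), (1983, 17, Lyra, 15), (1989, 20, Beta, 5), (1989, 25, Beta, 5), (1989, 29, Beta, 5)}
π[year, title]: project onto (year, title) (2 duplicate(s) eliminated) → {(1983, Argo), (1983, Gamma), (1983, Lyra), (1989, Beta)}

{(1983, Argo), (1983, Gamma), (1983, Lyra), (1989, Beta)}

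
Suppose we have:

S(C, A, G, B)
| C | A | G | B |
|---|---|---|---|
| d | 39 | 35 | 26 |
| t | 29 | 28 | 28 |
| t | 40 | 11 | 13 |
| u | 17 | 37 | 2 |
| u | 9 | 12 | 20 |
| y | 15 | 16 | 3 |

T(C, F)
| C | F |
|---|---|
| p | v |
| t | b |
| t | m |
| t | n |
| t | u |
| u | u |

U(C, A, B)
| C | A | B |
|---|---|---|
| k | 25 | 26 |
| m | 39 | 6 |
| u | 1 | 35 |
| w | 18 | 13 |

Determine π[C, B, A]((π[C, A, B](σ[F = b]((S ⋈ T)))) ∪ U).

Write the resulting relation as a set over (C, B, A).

{(k, 26, 25), (m, 6, 39), (t, 13, 40), (t, 28, 29), (u, 35, 1), (w, 13, 18)}

Joining S and T on C yields {(t, 29, 28, 28, b), (t, 29, 28, 28, m), (t, 29, 28, 28, n), (t, 29, 28, 28, u), (t, 40, 11, 13, b), (t, 40, 11, 13, m), (t, 40, 11, 13, n), (t, 40, 11, 13, u), (u, 17, 37, 2, u), (u, 9, 12, 20, u)}.
σ[F = b]: keep tuples satisfying F = b → {(t, 29, 28, 28, b), (t, 40, 11, 13, b)}
Keep only column(s) C, A, B: {(t, 29, 28), (t, 40, 13)}
Set union of the two operands is {(k, 25, 26), (m, 39, 6), (t, 29, 28), (t, 40, 13), (u, 1, 35), (w, 18, 13)}.
Keep only column(s) C, B, A: {(k, 26, 25), (m, 6, 39), (t, 13, 40), (t, 28, 29), (u, 35, 1), (w, 13, 18)}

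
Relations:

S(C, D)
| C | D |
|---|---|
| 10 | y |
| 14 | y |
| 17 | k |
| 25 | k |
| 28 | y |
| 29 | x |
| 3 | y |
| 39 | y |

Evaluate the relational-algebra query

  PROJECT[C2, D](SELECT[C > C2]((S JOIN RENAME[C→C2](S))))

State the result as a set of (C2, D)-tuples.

ρ[C→C2]: schema becomes (C2, D); tuples unchanged.
Joining S and RENAME[C→C2](S) on D yields {(10, y, 10), (10, y, 14), (10, y, 28), (10, y, 3), (10, y, 39), (14, y, 10), (14, y, 14), (14, y, 28), (14, y, 3), (14, y, 39), (17, k, 17), (17, k, 25), (25, k, 17), (25, k, 25), (28, y, 10), (28, y, 14), (28, y, 28), (28, y, 3), (28, y, 39), (29, x, 29), (3, y, 10), (3, y, 14), (3, y, 28), (3, y, 3), (3, y, 39), (39, y, 10), (39, y, 14), (39, y, 28), (39, y, 3), (39, y, 39)}.
Filtering on C > C2 leaves {(10, y, 3), (14, y, 10), (14, y, 3), (25, k, 17), (28, y, 10), (28, y, 14), (28, y, 3), (39, y, 10), (39, y, 14), (39, y, 28), (39, y, 3)}.
π[C2, D]: project onto (C2, D) (6 duplicate(s) eliminated) → {(10, y), (14, y), (17, k), (28, y), (3, y)}

{(10, y), (14, y), (17, k), (28, y), (3, y)}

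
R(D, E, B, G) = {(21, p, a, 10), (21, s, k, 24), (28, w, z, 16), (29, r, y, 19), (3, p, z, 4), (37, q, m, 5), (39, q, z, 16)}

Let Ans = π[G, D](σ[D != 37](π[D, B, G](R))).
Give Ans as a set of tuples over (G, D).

Projecting to D, B, G: {(21, a, 10), (21, k, 24), (28, z, 16), (29, y, 19), (3, z, 4), (37, m, 5), (39, z, 16)}
Filtering on D != 37 leaves {(21, a, 10), (21, k, 24), (28, z, 16), (29, y, 19), (3, z, 4), (39, z, 16)}.
Projecting to G, D: {(10, 21), (16, 28), (16, 39), (19, 29), (24, 21), (4, 3)}

{(10, 21), (16, 28), (16, 39), (19, 29), (24, 21), (4, 3)}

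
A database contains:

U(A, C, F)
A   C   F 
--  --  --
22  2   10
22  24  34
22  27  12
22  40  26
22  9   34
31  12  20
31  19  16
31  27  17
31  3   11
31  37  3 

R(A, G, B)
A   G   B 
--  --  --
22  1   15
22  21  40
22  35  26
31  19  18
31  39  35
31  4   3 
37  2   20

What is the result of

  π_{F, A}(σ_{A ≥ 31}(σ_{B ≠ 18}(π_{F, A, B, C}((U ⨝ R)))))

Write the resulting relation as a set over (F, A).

Joining U and R on A yields {(22, 2, 10, 1, 15), (22, 2, 10, 21, 40), (22, 2, 10, 35, 26), (22, 24, 34, 1, 15), (22, 24, 34, 21, 40), (22, 24, 34, 35, 26), (22, 27, 12, 1, 15), (22, 27, 12, 21, 40), (22, 27, 12, 35, 26), (22, 40, 26, 1, 15), (22, 40, 26, 21, 40), (22, 40, 26, 35, 26), (22, 9, 34, 1, 15), (22, 9, 34, 21, 40), (22, 9, 34, 35, 26), (31, 12, 20, 19, 18), (31, 12, 20, 39, 35), (31, 12, 20, 4, 3), (31, 19, 16, 19, 18), (31, 19, 16, 39, 35), (31, 19, 16, 4, 3), (31, 27, 17, 19, 18), (31, 27, 17, 39, 35), (31, 27, 17, 4, 3), (31, 3, 11, 19, 18), (31, 3, 11, 39, 35), (31, 3, 11, 4, 3), (31, 37, 3, 19, 18), (31, 37, 3, 39, 35), (31, 37, 3, 4, 3)}.
Projecting to F, A, B, C: {(10, 22, 15, 2), (10, 22, 26, 2), (10, 22, 40, 2), (11, 31, 18, 3), (11, 31, 3, 3), (11, 31, 35, 3), (12, 22, 15, 27), (12, 22, 26, 27), (12, 22, 40, 27), (16, 31, 18, 19), (16, 31, 3, 19), (16, 31, 35, 19), (17, 31, 18, 27), (17, 31, 3, 27), (17, 31, 35, 27), (20, 31, 18, 12), (20, 31, 3, 12), (20, 31, 35, 12), (26, 22, 15, 40), (26, 22, 26, 40), (26, 22, 40, 40), (3, 31, 18, 37), (3, 31, 3, 37), (3, 31, 35, 37), (34, 22, 15, 24), (34, 22, 15, 9), (34, 22, 26, 24), (34, 22, 26, 9), (34, 22, 40, 24), (34, 22, 40, 9)}
Selection B ≠ 18: {(10, 22, 15, 2), (10, 22, 26, 2), (10, 22, 40, 2), (11, 31, 3, 3), (11, 31, 35, 3), (12, 22, 15, 27), (12, 22, 26, 27), (12, 22, 40, 27), (16, 31, 3, 19), (16, 31, 35, 19), (17, 31, 3, 27), (17, 31, 35, 27), (20, 31, 3, 12), (20, 31, 35, 12), (26, 22, 15, 40), (26, 22, 26, 40), (26, 22, 40, 40), (3, 31, 3, 37), (3, 31, 35, 37), (34, 22, 15, 24), (34, 22, 15, 9), (34, 22, 26, 24), (34, 22, 26, 9), (34, 22, 40, 24), (34, 22, 40, 9)}
Selection A ≥ 31: {(11, 31, 3, 3), (11, 31, 35, 3), (16, 31, 3, 19), (16, 31, 35, 19), (17, 31, 3, 27), (17, 31, 35, 27), (20, 31, 3, 12), (20, 31, 35, 12), (3, 31, 3, 37), (3, 31, 35, 37)}
Projecting to F, A (5 duplicate(s) eliminated): {(11, 31), (16, 31), (17, 31), (20, 31), (3, 31)}

{(11, 31), (16, 31), (17, 31), (20, 31), (3, 31)}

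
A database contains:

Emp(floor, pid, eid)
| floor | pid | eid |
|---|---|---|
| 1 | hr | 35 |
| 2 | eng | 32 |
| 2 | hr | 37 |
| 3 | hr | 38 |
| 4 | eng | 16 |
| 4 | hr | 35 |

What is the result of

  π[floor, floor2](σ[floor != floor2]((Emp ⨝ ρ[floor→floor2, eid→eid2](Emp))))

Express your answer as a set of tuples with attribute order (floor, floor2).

ρ[floor→floor2, eid→eid2]: schema becomes (floor2, pid, eid2); tuples unchanged.
Natural join on pid: {(1, hr, 35, 1, 35), (1, hr, 35, 2, 37), (1, hr, 35, 3, 38), (1, hr, 35, 4, 35), (2, eng, 32, 2, 32), (2, eng, 32, 4, 16), (2, hr, 37, 1, 35), (2, hr, 37, 2, 37), (2, hr, 37, 3, 38), (2, hr, 37, 4, 35), (3, hr, 38, 1, 35), (3, hr, 38, 2, 37), (3, hr, 38, 3, 38), (3, hr, 38, 4, 35), (4, eng, 16, 2, 32), (4, eng, 16, 4, 16), (4, hr, 35, 1, 35), (4, hr, 35, 2, 37), (4, hr, 35, 3, 38), (4, hr, 35, 4, 35)}
Filtering on floor != floor2 leaves {(1, hr, 35, 2, 37), (1, hr, 35, 3, 38), (1, hr, 35, 4, 35), (2, eng, 32, 4, 16), (2, hr, 37, 1, 35), (2, hr, 37, 3, 38), (2, hr, 37, 4, 35), (3, hr, 38, 1, 35), (3, hr, 38, 2, 37), (3, hr, 38, 4, 35), (4, eng, 16, 2, 32), (4, hr, 35, 1, 35), (4, hr, 35, 2, 37), (4, hr, 35, 3, 38)}.
π_{floor, floor2} gives {(1, 2), (1, 3), (1, 4), (2, 1), (2, 3), (2, 4), (3, 1), (3, 2), (3, 4), (4, 1), (4, 2), (4, 3)} (2 duplicate(s) eliminated).

{(1, 2), (1, 3), (1, 4), (2, 1), (2, 3), (2, 4), (3, 1), (3, 2), (3, 4), (4, 1), (4, 2), (4, 3)}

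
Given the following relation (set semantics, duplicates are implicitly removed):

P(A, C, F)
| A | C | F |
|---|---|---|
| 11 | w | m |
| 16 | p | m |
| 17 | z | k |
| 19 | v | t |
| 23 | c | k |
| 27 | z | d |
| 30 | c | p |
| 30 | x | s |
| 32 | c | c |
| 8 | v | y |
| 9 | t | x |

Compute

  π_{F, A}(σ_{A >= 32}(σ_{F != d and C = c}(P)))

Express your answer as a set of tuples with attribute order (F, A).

σ[F != d and C = c]: keep tuples satisfying F != d and C = c → {(23, c, k), (30, c, p), (32, c, c)}
σ[A >= 32]: keep tuples satisfying A >= 32 → {(32, c, c)}
Keep only column(s) F, A: {(c, 32)}

{(c, 32)}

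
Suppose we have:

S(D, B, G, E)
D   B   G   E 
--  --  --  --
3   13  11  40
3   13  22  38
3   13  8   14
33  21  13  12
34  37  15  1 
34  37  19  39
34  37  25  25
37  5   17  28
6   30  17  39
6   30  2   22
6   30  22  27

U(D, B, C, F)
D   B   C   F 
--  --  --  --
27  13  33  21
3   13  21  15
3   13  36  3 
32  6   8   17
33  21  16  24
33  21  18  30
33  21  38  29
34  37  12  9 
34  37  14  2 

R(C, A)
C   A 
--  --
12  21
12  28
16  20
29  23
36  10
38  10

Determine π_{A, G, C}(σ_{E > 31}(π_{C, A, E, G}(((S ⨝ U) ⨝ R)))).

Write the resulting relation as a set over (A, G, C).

{(10, 11, 36), (10, 22, 36), (21, 19, 12), (28, 19, 12)}

S ⋈ U (natural join on D, B): {(3, 13, 11, 40, 21, 15), (3, 13, 11, 40, 36, 3), (3, 13, 22, 38, 21, 15), (3, 13, 22, 38, 36, 3), (3, 13, 8, 14, 21, 15), (3, 13, 8, 14, 36, 3), (33, 21, 13, 12, 16, 24), (33, 21, 13, 12, 18, 30), (33, 21, 13, 12, 38, 29), (34, 37, 15, 1, 12, 9), (34, 37, 15, 1, 14, 2), (34, 37, 19, 39, 12, 9), (34, 37, 19, 39, 14, 2), (34, 37, 25, 25, 12, 9), (34, 37, 25, 25, 14, 2)}
(S ⨝ U) ⋈ R (natural join on C): {(3, 13, 11, 40, 36, 3, 10), (3, 13, 22, 38, 36, 3, 10), (3, 13, 8, 14, 36, 3, 10), (33, 21, 13, 12, 16, 24, 20), (33, 21, 13, 12, 38, 29, 10), (34, 37, 15, 1, 12, 9, 21), (34, 37, 15, 1, 12, 9, 28), (34, 37, 19, 39, 12, 9, 21), (34, 37, 19, 39, 12, 9, 28), (34, 37, 25, 25, 12, 9, 21), (34, 37, 25, 25, 12, 9, 28)}
Projecting to C, A, E, G: {(12, 21, 1, 15), (12, 21, 25, 25), (12, 21, 39, 19), (12, 28, 1, 15), (12, 28, 25, 25), (12, 28, 39, 19), (16, 20, 12, 13), (36, 10, 14, 8), (36, 10, 38, 22), (36, 10, 40, 11), (38, 10, 12, 13)}
Filtering on E > 31 leaves {(12, 21, 39, 19), (12, 28, 39, 19), (36, 10, 38, 22), (36, 10, 40, 11)}.
Projecting to A, G, C: {(10, 11, 36), (10, 22, 36), (21, 19, 12), (28, 19, 12)}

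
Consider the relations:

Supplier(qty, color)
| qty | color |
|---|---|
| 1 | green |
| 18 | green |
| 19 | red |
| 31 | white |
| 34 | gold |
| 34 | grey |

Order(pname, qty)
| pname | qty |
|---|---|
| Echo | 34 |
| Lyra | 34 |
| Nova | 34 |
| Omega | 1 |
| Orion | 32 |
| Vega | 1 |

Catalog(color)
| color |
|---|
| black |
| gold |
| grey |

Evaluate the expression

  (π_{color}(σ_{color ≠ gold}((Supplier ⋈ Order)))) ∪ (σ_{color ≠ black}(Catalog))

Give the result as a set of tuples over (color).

Joining Supplier and Order on qty yields {(1, green, Omega), (1, green, Vega), (34, gold, Echo), (34, gold, Lyra), (34, gold, Nova), (34, grey, Echo), (34, grey, Lyra), (34, grey, Nova)}.
Selection color ≠ gold: {(1, green, Omega), (1, green, Vega), (34, grey, Echo), (34, grey, Lyra), (34, grey, Nova)}
Keep only column(s) color (3 duplicate(s) eliminated): {green, grey}
Selection color ≠ black: {gold, grey}
Union: {green, grey} with {gold, grey} → {gold, green, grey}

{gold, green, grey}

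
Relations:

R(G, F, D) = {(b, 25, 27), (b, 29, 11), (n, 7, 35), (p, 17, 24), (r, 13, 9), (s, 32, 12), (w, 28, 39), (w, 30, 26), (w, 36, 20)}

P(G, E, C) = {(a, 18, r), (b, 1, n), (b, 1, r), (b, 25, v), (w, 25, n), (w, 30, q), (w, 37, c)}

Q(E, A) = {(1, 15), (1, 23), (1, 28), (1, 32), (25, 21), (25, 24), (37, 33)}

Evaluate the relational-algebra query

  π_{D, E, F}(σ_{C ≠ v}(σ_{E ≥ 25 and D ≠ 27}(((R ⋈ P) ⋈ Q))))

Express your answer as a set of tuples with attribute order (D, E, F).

{(20, 25, 36), (20, 37, 36), (26, 25, 30), (26, 37, 30), (39, 25, 28), (39, 37, 28)}

Joining R and P on G yields {(b, 25, 27, 1, n), (b, 25, 27, 1, r), (b, 25, 27, 25, v), (b, 29, 11, 1, n), (b, 29, 11, 1, r), (b, 29, 11, 25, v), (w, 28, 39, 25, n), (w, 28, 39, 30, q), (w, 28, 39, 37, c), (w, 30, 26, 25, n), (w, 30, 26, 30, q), (w, 30, 26, 37, c), (w, 36, 20, 25, n), (w, 36, 20, 30, q), (w, 36, 20, 37, c)}.
Joining (R ⋈ P) and Q on E yields {(b, 25, 27, 1, n, 15), (b, 25, 27, 1, n, 23), (b, 25, 27, 1, n, 28), (b, 25, 27, 1, n, 32), (b, 25, 27, 1, r, 15), (b, 25, 27, 1, r, 23), (b, 25, 27, 1, r, 28), (b, 25, 27, 1, r, 32), (b, 25, 27, 25, v, 21), (b, 25, 27, 25, v, 24), (b, 29, 11, 1, n, 15), (b, 29, 11, 1, n, 23), (b, 29, 11, 1, n, 28), (b, 29, 11, 1, n, 32), (b, 29, 11, 1, r, 15), (b, 29, 11, 1, r, 23), (b, 29, 11, 1, r, 28), (b, 29, 11, 1, r, 32), (b, 29, 11, 25, v, 21), (b, 29, 11, 25, v, 24), (w, 28, 39, 25, n, 21), (w, 28, 39, 25, n, 24), (w, 28, 39, 37, c, 33), (w, 30, 26, 25, n, 21), (w, 30, 26, 25, n, 24), (w, 30, 26, 37, c, 33), (w, 36, 20, 25, n, 21), (w, 36, 20, 25, n, 24), (w, 36, 20, 37, c, 33)}.
Filtering on E ≥ 25 and D ≠ 27 leaves {(b, 29, 11, 25, v, 21), (b, 29, 11, 25, v, 24), (w, 28, 39, 25, n, 21), (w, 28, 39, 25, n, 24), (w, 28, 39, 37, c, 33), (w, 30, 26, 25, n, 21), (w, 30, 26, 25, n, 24), (w, 30, 26, 37, c, 33), (w, 36, 20, 25, n, 21), (w, 36, 20, 25, n, 24), (w, 36, 20, 37, c, 33)}.
Filtering on C ≠ v leaves {(w, 28, 39, 25, n, 21), (w, 28, 39, 25, n, 24), (w, 28, 39, 37, c, 33), (w, 30, 26, 25, n, 21), (w, 30, 26, 25, n, 24), (w, 30, 26, 37, c, 33), (w, 36, 20, 25, n, 21), (w, 36, 20, 25, n, 24), (w, 36, 20, 37, c, 33)}.
π_{D, E, F} gives {(20, 25, 36), (20, 37, 36), (26, 25, 30), (26, 37, 30), (39, 25, 28), (39, 37, 28)} (3 duplicate(s) eliminated).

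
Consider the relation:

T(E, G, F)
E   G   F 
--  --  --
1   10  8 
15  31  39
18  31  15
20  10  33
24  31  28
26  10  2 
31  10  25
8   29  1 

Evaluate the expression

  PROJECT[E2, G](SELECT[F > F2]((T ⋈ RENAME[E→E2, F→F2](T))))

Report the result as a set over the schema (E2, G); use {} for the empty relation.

{(1, 10), (18, 31), (24, 31), (26, 10), (31, 10)}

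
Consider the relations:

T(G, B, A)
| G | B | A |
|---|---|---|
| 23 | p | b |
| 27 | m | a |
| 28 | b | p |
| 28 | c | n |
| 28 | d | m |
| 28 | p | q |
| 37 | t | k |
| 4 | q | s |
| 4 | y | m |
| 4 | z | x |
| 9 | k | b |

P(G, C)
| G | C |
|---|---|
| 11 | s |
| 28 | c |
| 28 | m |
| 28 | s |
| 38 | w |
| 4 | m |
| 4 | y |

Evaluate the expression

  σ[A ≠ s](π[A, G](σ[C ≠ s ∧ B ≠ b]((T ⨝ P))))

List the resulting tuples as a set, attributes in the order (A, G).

{(m, 28), (m, 4), (n, 28), (q, 28), (x, 4)}

Natural join on G: {(28, b, p, c), (28, b, p, m), (28, b, p, s), (28, c, n, c), (28, c, n, m), (28, c, n, s), (28, d, m, c), (28, d, m, m), (28, d, m, s), (28, p, q, c), (28, p, q, m), (28, p, q, s), (4, q, s, m), (4, q, s, y), (4, y, m, m), (4, y, m, y), (4, z, x, m), (4, z, x, y)}
Filtering on C ≠ s ∧ B ≠ b leaves {(28, c, n, c), (28, c, n, m), (28, d, m, c), (28, d, m, m), (28, p, q, c), (28, p, q, m), (4, q, s, m), (4, q, s, y), (4, y, m, m), (4, y, m, y), (4, z, x, m), (4, z, x, y)}.
Projecting to A, G (6 duplicate(s) eliminated): {(m, 28), (m, 4), (n, 28), (q, 28), (s, 4), (x, 4)}
Filtering on A ≠ s leaves {(m, 28), (m, 4), (n, 28), (q, 28), (x, 4)}.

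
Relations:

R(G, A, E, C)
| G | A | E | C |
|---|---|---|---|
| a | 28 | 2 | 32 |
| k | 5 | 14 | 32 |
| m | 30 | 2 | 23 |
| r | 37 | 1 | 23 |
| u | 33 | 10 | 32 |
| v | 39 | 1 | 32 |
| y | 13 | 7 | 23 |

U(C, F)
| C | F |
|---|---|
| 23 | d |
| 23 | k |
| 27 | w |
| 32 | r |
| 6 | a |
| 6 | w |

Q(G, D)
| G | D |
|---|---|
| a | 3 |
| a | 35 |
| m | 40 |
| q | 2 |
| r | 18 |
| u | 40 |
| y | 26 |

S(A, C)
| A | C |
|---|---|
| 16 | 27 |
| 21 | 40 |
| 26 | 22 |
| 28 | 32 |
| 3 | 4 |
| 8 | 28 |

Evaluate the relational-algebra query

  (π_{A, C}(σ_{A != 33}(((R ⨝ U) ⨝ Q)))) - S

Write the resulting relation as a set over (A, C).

{(13, 23), (30, 23), (37, 23)}

Joining R and U on C yields {(a, 28, 2, 32, r), (k, 5, 14, 32, r), (m, 30, 2, 23, d), (m, 30, 2, 23, k), (r, 37, 1, 23, d), (r, 37, 1, 23, k), (u, 33, 10, 32, r), (v, 39, 1, 32, r), (y, 13, 7, 23, d), (y, 13, 7, 23, k)}.
Joining (R ⨝ U) and Q on G yields {(a, 28, 2, 32, r, 3), (a, 28, 2, 32, r, 35), (m, 30, 2, 23, d, 40), (m, 30, 2, 23, k, 40), (r, 37, 1, 23, d, 18), (r, 37, 1, 23, k, 18), (u, 33, 10, 32, r, 40), (y, 13, 7, 23, d, 26), (y, 13, 7, 23, k, 26)}.
σ[A != 33]: keep tuples satisfying A != 33 → {(a, 28, 2, 32, r, 3), (a, 28, 2, 32, r, 35), (m, 30, 2, 23, d, 40), (m, 30, 2, 23, k, 40), (r, 37, 1, 23, d, 18), (r, 37, 1, 23, k, 18), (y, 13, 7, 23, d, 26), (y, 13, 7, 23, k, 26)}
π_{A, C} gives {(13, 23), (28, 32), (30, 23), (37, 23)} (4 duplicate(s) eliminated).
Difference: {(13, 23), (28, 32), (30, 23), (37, 23)} with {(16, 27), (21, 40), (26, 22), (28, 32), (3, 4), (8, 28)} → {(13, 23), (30, 23), (37, 23)}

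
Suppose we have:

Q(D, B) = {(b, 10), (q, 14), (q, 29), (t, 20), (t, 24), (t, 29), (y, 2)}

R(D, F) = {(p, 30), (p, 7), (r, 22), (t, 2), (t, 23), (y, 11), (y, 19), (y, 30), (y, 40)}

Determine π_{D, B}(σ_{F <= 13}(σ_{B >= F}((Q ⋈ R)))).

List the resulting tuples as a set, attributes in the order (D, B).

{(t, 20), (t, 24), (t, 29)}

Natural join on D: {(t, 20, 2), (t, 20, 23), (t, 24, 2), (t, 24, 23), (t, 29, 2), (t, 29, 23), (y, 2, 11), (y, 2, 19), (y, 2, 30), (y, 2, 40)}
σ[B >= F]: keep tuples satisfying B >= F → {(t, 20, 2), (t, 24, 2), (t, 24, 23), (t, 29, 2), (t, 29, 23)}
σ[F <= 13]: keep tuples satisfying F <= 13 → {(t, 20, 2), (t, 24, 2), (t, 29, 2)}
Projecting to D, B: {(t, 20), (t, 24), (t, 29)}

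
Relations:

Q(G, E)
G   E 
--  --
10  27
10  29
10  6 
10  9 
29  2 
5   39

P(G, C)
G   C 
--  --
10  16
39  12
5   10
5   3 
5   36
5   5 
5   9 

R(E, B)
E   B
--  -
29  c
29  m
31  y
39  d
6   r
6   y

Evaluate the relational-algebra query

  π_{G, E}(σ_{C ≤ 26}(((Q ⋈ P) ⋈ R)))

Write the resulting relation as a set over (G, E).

{(10, 29), (10, 6), (5, 39)}

Natural join on G: {(10, 27, 16), (10, 29, 16), (10, 6, 16), (10, 9, 16), (5, 39, 10), (5, 39, 3), (5, 39, 36), (5, 39, 5), (5, 39, 9)}
Natural join on E: {(10, 29, 16, c), (10, 29, 16, m), (10, 6, 16, r), (10, 6, 16, y), (5, 39, 10, d), (5, 39, 3, d), (5, 39, 36, d), (5, 39, 5, d), (5, 39, 9, d)}
Apply σ_{C ≤ 26}; surviving tuples: {(10, 29, 16, c), (10, 29, 16, m), (10, 6, 16, r), (10, 6, 16, y), (5, 39, 10, d), (5, 39, 3, d), (5, 39, 5, d), (5, 39, 9, d)}
Projecting to G, E (5 duplicate(s) eliminated): {(10, 29), (10, 6), (5, 39)}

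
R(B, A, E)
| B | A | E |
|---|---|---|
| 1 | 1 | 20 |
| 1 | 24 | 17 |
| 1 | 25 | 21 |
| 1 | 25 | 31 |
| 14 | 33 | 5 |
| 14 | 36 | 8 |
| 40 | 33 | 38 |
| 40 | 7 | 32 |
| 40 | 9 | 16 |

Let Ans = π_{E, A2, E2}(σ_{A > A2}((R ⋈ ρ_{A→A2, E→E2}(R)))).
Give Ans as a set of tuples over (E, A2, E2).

{(16, 7, 32), (17, 1, 20), (21, 1, 20), (21, 24, 17), (31, 1, 20), (31, 24, 17), (38, 7, 32), (38, 9, 16), (8, 33, 5)}

ρ[A→A2, E→E2]: schema becomes (B, A2, E2); tuples unchanged.
R ⋈ ρ_{A→A2, E→E2}(R) (natural join on B): {(1, 1, 20, 1, 20), (1, 1, 20, 24, 17), (1, 1, 20, 25, 21), (1, 1, 20, 25, 31), (1, 24, 17, 1, 20), (1, 24, 17, 24, 17), (1, 24, 17, 25, 21), (1, 24, 17, 25, 31), (1, 25, 21, 1, 20), (1, 25, 21, 24, 17), (1, 25, 21, 25, 21), (1, 25, 21, 25, 31), (1, 25, 31, 1, 20), (1, 25, 31, 24, 17), (1, 25, 31, 25, 21), (1, 25, 31, 25, 31), (14, 33, 5, 33, 5), (14, 33, 5, 36, 8), (14, 36, 8, 33, 5), (14, 36, 8, 36, 8), (40, 33, 38, 33, 38), (40, 33, 38, 7, 32), (40, 33, 38, 9, 16), (40, 7, 32, 33, 38), (40, 7, 32, 7, 32), (40, 7, 32, 9, 16), (40, 9, 16, 33, 38), (40, 9, 16, 7, 32), (40, 9, 16, 9, 16)}
Filtering on A > A2 leaves {(1, 24, 17, 1, 20), (1, 25, 21, 1, 20), (1, 25, 21, 24, 17), (1, 25, 31, 1, 20), (1, 25, 31, 24, 17), (14, 36, 8, 33, 5), (40, 33, 38, 7, 32), (40, 33, 38, 9, 16), (40, 9, 16, 7, 32)}.
π_{E, A2, E2} gives {(16, 7, 32), (17, 1, 20), (21, 1, 20), (21, 24, 17), (31, 1, 20), (31, 24, 17), (38, 7, 32), (38, 9, 16), (8, 33, 5)}.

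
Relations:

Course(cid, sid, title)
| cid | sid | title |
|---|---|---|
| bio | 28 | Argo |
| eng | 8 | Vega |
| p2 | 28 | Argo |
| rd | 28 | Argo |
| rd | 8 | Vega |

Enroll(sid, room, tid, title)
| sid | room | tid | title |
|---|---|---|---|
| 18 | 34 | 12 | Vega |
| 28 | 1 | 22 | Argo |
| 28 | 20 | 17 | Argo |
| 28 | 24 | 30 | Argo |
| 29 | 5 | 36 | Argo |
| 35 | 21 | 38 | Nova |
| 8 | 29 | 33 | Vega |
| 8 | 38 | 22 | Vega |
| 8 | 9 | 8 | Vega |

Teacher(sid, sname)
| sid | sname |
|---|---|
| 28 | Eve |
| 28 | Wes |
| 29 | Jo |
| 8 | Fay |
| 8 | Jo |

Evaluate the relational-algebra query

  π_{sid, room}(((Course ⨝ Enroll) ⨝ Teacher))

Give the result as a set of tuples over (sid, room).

Course ⋈ Enroll (natural join on sid, title): {(bio, 28, Argo, 1, 22), (bio, 28, Argo, 20, 17), (bio, 28, Argo, 24, 30), (eng, 8, Vega, 29, 33), (eng, 8, Vega, 38, 22), (eng, 8, Vega, 9, 8), (p2, 28, Argo, 1, 22), (p2, 28, Argo, 20, 17), (p2, 28, Argo, 24, 30), (rd, 28, Argo, 1, 22), (rd, 28, Argo, 20, 17), (rd, 28, Argo, 24, 30), (rd, 8, Vega, 29, 33), (rd, 8, Vega, 38, 22), (rd, 8, Vega, 9, 8)}
(Course ⨝ Enroll) ⋈ Teacher (natural join on sid): {(bio, 28, Argo, 1, 22, Eve), (bio, 28, Argo, 1, 22, Wes), (bio, 28, Argo, 20, 17, Eve), (bio, 28, Argo, 20, 17, Wes), (bio, 28, Argo, 24, 30, Eve), (bio, 28, Argo, 24, 30, Wes), (eng, 8, Vega, 29, 33, Fay), (eng, 8, Vega, 29, 33, Jo), (eng, 8, Vega, 38, 22, Fay), (eng, 8, Vega, 38, 22, Jo), (eng, 8, Vega, 9, 8, Fay), (eng, 8, Vega, 9, 8, Jo), (p2, 28, Argo, 1, 22, Eve), (p2, 28, Argo, 1, 22, Wes), (p2, 28, Argo, 20, 17, Eve), (p2, 28, Argo, 20, 17, Wes), (p2, 28, Argo, 24, 30, Eve), (p2, 28, Argo, 24, 30, Wes), (rd, 28, Argo, 1, 22, Eve), (rd, 28, Argo, 1, 22, Wes), (rd, 28, Argo, 20, 17, Eve), (rd, 28, Argo, 20, 17, Wes), (rd, 28, Argo, 24, 30, Eve), (rd, 28, Argo, 24, 30, Wes), (rd, 8, Vega, 29, 33, Fay), (rd, 8, Vega, 29, 33, Jo), (rd, 8, Vega, 38, 22, Fay), (rd, 8, Vega, 38, 22, Jo), (rd, 8, Vega, 9, 8, Fay), (rd, 8, Vega, 9, 8, Jo)}
π[sid, room]: project onto (sid, room) (24 duplicate(s) eliminated) → {(28, 1), (28, 20), (28, 24), (8, 29), (8, 38), (8, 9)}

{(28, 1), (28, 20), (28, 24), (8, 29), (8, 38), (8, 9)}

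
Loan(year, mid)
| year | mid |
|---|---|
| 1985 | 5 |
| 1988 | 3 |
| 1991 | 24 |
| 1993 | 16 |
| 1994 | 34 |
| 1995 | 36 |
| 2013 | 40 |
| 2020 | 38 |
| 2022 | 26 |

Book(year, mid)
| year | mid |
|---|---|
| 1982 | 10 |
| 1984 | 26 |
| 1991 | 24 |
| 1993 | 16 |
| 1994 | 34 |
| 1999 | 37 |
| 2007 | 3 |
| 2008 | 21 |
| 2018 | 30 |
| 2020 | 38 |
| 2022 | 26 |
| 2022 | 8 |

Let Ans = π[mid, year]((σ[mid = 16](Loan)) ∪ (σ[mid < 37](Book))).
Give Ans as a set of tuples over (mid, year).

Apply σ_{mid = 16}; surviving tuples: {(1993, 16)}
Apply σ_{mid < 37}; surviving tuples: {(1982, 10), (1984, 26), (1991, 24), (1993, 16), (1994, 34), (2007, 3), (2008, 21), (2018, 30), (2022, 26), (2022, 8)}
Union: {(1993, 16)} with {(1982, 10), (1984, 26), (1991, 24), (1993, 16), (1994, 34), (2007, 3), (2008, 21), (2018, 30), (2022, 26), (2022, 8)} → {(1982, 10), (1984, 26), (1991, 24), (1993, 16), (1994, 34), (2007, 3), (2008, 21), (2018, 30), (2022, 26), (2022, 8)}
Projecting to mid, year: {(10, 1982), (16, 1993), (21, 2008), (24, 1991), (26, 1984), (26, 2022), (3, 2007), (30, 2018), (34, 1994), (8, 2022)}

{(10, 1982), (16, 1993), (21, 2008), (24, 1991), (26, 1984), (26, 2022), (3, 2007), (30, 2018), (34, 1994), (8, 2022)}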